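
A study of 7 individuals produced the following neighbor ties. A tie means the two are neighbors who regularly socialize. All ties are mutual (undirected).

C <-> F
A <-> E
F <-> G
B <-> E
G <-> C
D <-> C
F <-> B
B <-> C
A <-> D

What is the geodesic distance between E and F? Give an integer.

2

One shortest route is E – B – F, which uses 2 edges, and E and F are not directly tied, so nothing shorter exists. So d(E,F) = 2.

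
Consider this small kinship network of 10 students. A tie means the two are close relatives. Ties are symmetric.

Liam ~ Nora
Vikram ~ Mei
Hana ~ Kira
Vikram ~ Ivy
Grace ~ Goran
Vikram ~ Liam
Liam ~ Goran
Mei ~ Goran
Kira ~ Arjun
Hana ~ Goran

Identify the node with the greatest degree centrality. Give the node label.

Goran

Degrees — Arjun:1, Goran:4, Grace:1, Hana:2, Ivy:1, Kira:2, Liam:3, Mei:2, Nora:1, Vikram:3.
The maximum is 4, attained only by Goran.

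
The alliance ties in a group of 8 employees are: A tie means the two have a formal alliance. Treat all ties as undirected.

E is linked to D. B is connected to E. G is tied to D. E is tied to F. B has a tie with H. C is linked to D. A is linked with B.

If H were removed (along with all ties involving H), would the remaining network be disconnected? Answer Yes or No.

No

Even without H, every remaining node can still reach every other (the residual graph is connected), so H is not a cut vertex.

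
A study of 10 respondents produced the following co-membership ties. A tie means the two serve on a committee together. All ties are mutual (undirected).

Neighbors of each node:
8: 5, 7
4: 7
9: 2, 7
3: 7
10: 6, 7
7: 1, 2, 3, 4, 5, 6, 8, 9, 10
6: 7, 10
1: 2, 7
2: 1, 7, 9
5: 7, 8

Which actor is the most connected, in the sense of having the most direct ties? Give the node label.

7

Degrees — 1:2, 2:3, 3:1, 4:1, 5:2, 6:2, 7:9, 8:2, 9:2, 10:2.
The maximum is 9, attained only by 7.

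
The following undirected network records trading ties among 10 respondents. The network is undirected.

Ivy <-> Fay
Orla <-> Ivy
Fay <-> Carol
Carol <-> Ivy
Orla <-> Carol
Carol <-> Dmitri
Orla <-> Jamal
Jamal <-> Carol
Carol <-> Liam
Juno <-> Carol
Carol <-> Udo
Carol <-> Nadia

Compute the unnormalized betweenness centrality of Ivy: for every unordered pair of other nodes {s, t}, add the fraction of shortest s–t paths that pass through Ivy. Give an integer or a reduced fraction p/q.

Pairs whose geodesics pass through Ivy — Fay–Orla: 1/2.
All other pairs contribute 0.
Summing the contributions gives betweenness(Ivy) = 1/2.

1/2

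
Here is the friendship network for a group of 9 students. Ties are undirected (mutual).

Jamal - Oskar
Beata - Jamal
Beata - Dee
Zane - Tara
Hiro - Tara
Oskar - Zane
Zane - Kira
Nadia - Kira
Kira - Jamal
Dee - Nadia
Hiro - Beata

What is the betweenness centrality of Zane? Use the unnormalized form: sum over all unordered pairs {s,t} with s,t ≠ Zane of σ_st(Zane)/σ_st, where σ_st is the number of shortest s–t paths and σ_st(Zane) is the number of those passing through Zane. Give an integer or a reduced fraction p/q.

17/3

Pairs whose geodesics pass through Zane — Kira–Hiro: 1/2; Kira–Tara: 1; Kira–Oskar: 1/2; Nadia–Tara: 1; Nadia–Oskar: 1/2; Hiro–Oskar: 1/2; Tara–Oskar: 1; Tara–Jamal: 2/3.
All other pairs contribute 0.
Summing the contributions gives betweenness(Zane) = 17/3.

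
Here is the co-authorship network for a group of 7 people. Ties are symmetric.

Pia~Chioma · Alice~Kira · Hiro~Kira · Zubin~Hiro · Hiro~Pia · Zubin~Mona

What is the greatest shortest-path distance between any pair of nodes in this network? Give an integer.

4

Eccentricity of each node (its greatest distance to any other): Alice:4, Chioma:4, Hiro:2, Kira:3, Mona:4, Pia:3, Zubin:3.
The maximum eccentricity is 4, realized for instance by the pair Mona–Alice via Mona – Zubin – Hiro – Kira – Alice. So the diameter is 4.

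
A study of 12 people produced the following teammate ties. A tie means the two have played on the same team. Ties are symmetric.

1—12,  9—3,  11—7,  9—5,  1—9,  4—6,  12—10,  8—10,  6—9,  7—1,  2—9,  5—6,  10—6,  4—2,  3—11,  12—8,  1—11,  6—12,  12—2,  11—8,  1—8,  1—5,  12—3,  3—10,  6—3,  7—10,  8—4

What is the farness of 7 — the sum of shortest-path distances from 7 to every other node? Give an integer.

21

Distances from 7: 1:1, 2:3, 3:2, 4:3, 5:2, 6:2, 8:2, 9:2, 10:1, 11:1, 12:2.
Sum = 1 + 3 + 2 + 3 + 2 + 2 + 2 + 2 + 1 + 1 + 2 = 21.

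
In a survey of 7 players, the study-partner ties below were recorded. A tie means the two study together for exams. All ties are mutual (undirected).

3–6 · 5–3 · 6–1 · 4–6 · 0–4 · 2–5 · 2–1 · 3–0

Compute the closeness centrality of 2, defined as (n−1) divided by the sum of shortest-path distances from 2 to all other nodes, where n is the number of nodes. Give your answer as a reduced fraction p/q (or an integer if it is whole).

Distances from 2: 0:3, 1:1, 3:2, 4:3, 5:1, 6:2. Sum = 12.
n = 7, so closeness = 6/12 = 1/2.

1/2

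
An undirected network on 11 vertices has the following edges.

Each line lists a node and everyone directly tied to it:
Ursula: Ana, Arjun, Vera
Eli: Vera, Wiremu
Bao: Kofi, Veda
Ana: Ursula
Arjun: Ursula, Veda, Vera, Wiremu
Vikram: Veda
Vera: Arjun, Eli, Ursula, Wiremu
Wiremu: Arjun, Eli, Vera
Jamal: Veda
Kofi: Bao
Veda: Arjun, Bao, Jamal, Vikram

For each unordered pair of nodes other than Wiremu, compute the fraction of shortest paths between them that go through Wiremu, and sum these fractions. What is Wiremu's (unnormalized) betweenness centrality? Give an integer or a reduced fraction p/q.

Pairs whose geodesics pass through Wiremu — Arjun–Eli: 1/2; Veda–Eli: 1/2; Bao–Eli: 1/2; Jamal–Eli: 1/2; Vikram–Eli: 1/2; Eli–Kofi: 1/2.
All other pairs contribute 0.
Summing the contributions gives betweenness(Wiremu) = 3.

3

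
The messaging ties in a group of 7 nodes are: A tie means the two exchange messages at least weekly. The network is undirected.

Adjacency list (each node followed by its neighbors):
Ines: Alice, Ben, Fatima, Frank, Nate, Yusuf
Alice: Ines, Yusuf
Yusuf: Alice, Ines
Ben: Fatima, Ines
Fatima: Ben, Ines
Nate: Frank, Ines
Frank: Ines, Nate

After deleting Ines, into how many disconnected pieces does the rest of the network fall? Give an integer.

3

Without Ines, the remaining ties split the others into: {Frank, Nate}; {Alice, Yusuf}; {Ben, Fatima}.
That's 3 separate components.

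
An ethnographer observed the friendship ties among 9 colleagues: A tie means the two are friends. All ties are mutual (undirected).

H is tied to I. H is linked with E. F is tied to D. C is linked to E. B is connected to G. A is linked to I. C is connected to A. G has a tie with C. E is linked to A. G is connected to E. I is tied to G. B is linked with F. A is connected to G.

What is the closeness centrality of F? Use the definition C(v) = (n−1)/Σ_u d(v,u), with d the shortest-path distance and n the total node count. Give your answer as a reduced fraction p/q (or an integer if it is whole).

2/5

Distances from F: A:3, B:1, C:3, D:1, E:3, G:2, H:4, I:3. Sum = 20.
n = 9, so closeness = 8/20 = 2/5.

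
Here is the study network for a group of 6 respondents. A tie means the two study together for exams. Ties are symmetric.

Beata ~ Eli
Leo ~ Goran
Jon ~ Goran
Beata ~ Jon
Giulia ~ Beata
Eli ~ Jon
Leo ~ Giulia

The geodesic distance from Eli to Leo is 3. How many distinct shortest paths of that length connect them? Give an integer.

2

The shortest distance is 3. The length-3 paths are: Eli–Jon–Goran–Leo; Eli–Beata–Giulia–Leo.
That gives 2 distinct shortest paths.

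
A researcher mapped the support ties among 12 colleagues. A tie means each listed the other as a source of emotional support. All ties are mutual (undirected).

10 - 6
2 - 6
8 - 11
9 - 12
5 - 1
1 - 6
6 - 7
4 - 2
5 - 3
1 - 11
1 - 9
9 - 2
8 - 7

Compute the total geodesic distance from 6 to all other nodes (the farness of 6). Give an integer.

20

Distances from 6: 1:1, 2:1, 3:3, 4:2, 5:2, 7:1, 8:2, 9:2, 10:1, 11:2, 12:3.
Sum = 1 + 1 + 3 + 2 + 2 + 1 + 2 + 2 + 1 + 2 + 3 = 20.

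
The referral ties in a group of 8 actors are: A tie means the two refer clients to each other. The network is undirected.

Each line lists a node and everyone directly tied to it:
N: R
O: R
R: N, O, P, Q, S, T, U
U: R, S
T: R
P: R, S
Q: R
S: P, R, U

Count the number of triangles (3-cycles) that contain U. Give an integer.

1

U's neighbors: R and S.
Neighbor pairs that are themselves tied: U–R–S. Each forms one triangle with U, for 1 in total.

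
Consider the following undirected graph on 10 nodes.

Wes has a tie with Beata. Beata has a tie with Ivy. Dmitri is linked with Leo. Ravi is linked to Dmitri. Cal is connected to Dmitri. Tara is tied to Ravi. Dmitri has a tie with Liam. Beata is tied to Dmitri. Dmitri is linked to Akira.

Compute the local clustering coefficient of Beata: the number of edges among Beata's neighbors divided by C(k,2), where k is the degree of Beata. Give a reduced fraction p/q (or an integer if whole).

0

Beata's neighbors: Dmitri, Ivy, and Wes (k = 3).
Possible neighbor pairs: C(3,2) = 3. Edges among them: none → e = 0.
Clustering(Beata) = 0/3 = 0.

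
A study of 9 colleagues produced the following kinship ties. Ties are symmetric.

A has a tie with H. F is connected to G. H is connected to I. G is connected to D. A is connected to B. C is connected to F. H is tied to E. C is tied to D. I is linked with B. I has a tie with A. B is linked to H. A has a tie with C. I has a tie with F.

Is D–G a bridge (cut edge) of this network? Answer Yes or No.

No

Even without that edge, D still reaches G via D – C – F – G, so the network stays connected. Not a bridge.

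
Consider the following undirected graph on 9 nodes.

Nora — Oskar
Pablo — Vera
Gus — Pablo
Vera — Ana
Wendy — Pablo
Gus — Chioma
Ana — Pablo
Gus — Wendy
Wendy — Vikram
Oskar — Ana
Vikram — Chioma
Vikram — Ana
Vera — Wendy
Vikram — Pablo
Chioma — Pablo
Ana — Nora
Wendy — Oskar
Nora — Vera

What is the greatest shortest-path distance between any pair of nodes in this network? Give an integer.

Eccentricity of each node (its greatest distance to any other): Ana:2, Chioma:3, Gus:3, Nora:3, Oskar:3, Pablo:2, Vera:2, Vikram:2, Wendy:2.
The maximum eccentricity is 3, realized for instance by the pair Gus–Nora via Gus – Wendy – Oskar – Nora. So the diameter is 3.

3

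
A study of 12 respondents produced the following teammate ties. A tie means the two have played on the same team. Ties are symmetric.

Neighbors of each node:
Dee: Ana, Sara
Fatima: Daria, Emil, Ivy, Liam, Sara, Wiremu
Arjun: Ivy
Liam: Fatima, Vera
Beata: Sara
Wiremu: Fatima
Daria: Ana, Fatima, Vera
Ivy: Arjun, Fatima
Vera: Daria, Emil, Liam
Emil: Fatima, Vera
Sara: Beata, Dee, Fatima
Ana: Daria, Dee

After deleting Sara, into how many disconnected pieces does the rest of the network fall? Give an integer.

Without Sara, the remaining ties split the others into: {Ana, Arjun, Daria, Dee, Emil, Fatima, Ivy, Liam, Vera, Wiremu}; {Beata}.
That's 2 separate components.

2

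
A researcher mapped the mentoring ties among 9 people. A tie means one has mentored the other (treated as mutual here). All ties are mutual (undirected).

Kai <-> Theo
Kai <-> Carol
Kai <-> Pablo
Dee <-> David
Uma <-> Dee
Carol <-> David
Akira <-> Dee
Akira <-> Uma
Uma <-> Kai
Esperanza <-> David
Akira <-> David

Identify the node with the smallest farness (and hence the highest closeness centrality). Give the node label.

Farness (sum of distances to all others) for each node — Akira:15, Carol:14, David:14, Dee:15, Esperanza:21, Kai:13, Pablo:20, Theo:20, Uma:14.
The smallest farness is 13, for Kai, so Kai has the highest closeness.

Kai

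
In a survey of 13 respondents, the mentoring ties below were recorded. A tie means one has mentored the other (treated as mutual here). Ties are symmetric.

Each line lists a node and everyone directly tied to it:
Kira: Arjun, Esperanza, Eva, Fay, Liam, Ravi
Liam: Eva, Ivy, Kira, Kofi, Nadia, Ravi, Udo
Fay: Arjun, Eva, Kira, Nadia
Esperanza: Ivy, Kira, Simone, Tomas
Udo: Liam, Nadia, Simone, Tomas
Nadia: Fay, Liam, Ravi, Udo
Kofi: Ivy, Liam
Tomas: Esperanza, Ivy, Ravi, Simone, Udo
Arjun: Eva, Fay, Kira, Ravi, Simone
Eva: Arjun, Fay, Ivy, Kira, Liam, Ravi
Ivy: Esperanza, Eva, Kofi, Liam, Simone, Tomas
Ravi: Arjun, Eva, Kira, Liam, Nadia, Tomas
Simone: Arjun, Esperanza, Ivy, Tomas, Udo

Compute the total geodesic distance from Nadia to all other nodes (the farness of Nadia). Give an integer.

21

Distances from Nadia: Arjun:2, Esperanza:3, Eva:2, Fay:1, Ivy:2, Kira:2, Kofi:2, Liam:1, Ravi:1, Simone:2, Tomas:2, Udo:1.
Sum = 2 + 3 + 2 + 1 + 2 + 2 + 2 + 1 + 1 + 2 + 2 + 1 = 21.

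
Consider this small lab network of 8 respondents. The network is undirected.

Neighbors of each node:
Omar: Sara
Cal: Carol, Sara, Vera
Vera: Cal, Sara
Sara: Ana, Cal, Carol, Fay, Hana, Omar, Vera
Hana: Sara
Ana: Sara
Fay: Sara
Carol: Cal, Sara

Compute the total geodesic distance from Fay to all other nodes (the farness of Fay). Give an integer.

Distances from Fay: Ana:2, Cal:2, Carol:2, Hana:2, Omar:2, Sara:1, Vera:2.
Sum = 2 + 2 + 2 + 2 + 2 + 1 + 2 = 13.

13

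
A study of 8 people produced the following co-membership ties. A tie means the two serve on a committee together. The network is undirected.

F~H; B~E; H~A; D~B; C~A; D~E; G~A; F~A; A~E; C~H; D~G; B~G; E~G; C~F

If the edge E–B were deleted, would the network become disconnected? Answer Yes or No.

No

Even without that edge, E still reaches B via E – D – B, so the network stays connected. Not a bridge.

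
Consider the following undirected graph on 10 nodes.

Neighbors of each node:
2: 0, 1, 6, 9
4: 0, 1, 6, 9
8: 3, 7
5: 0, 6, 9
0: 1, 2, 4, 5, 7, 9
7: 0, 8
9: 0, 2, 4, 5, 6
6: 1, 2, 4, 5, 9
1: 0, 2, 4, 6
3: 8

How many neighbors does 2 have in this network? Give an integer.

2 is directly tied to 0, 1, 6, and 9. That is 4 neighbors, so the degree of 2 is 4.

4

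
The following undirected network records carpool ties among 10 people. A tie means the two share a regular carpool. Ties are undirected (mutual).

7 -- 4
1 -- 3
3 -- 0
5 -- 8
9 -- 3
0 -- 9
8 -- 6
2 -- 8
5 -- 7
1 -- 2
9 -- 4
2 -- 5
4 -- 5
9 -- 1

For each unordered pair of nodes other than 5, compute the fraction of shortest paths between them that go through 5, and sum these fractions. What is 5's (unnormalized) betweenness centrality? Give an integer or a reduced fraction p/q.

Pairs whose geodesics pass through 5 — 8–4: 1; 8–7: 1; 8–9: 1/2; 8–0: 1/3; 4–6: 1; 4–2: 1; 6–7: 1; 6–9: 1/2; 6–0: 1/3; 7–2: 1; 7–1: 1/2.
All other pairs contribute 0.
Summing the contributions gives betweenness(5) = 49/6.

49/6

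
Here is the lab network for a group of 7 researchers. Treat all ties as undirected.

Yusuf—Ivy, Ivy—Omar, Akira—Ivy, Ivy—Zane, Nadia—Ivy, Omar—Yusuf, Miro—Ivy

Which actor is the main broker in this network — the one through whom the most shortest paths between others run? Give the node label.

Unnormalized betweenness of each node: Akira:0, Ivy:14, Miro:0, Nadia:0, Omar:0, Yusuf:0, Zane:0.
Ivy has the largest value, 14, making it the main broker — the node through which the most shortest paths run.

Ivy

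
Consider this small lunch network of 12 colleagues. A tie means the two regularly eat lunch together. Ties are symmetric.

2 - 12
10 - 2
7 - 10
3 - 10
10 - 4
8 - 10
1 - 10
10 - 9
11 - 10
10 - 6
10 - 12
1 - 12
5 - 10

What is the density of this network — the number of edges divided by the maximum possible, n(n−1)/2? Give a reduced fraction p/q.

13/66

There are 13 edges and 12 nodes, so the maximum possible is C(12,2) = 66.
Density = 13/66.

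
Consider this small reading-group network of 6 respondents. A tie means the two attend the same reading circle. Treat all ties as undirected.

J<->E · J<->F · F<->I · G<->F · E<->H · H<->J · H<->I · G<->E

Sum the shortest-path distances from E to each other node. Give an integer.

7

Distances from E: F:2, G:1, H:1, I:2, J:1.
Sum = 2 + 1 + 1 + 2 + 1 = 7.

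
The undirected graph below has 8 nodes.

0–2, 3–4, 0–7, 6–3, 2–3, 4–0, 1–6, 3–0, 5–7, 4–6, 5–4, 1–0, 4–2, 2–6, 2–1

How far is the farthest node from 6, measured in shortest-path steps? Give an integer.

3

Distances from 6: 0:2, 1:1, 2:1, 3:1, 4:1, 5:2, 7:3.
The largest is 3 (to 7), so the eccentricity of 6 is 3.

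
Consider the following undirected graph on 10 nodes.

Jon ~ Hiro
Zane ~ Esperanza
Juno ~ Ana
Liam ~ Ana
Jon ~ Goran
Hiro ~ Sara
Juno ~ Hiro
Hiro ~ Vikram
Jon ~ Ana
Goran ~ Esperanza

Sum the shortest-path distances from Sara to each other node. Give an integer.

Distances from Sara: Ana:3, Esperanza:4, Goran:3, Hiro:1, Jon:2, Juno:2, Liam:4, Vikram:2, Zane:5.
Sum = 3 + 4 + 3 + 1 + 2 + 2 + 4 + 2 + 5 = 26.

26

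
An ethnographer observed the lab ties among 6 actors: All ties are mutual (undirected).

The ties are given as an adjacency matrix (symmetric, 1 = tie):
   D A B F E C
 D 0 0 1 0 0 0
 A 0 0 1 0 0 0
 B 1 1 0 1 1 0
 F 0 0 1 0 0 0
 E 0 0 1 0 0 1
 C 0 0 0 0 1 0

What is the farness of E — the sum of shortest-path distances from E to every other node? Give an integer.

8

Distances from E: A:2, B:1, C:1, D:2, F:2.
Sum = 2 + 1 + 1 + 2 + 2 = 8.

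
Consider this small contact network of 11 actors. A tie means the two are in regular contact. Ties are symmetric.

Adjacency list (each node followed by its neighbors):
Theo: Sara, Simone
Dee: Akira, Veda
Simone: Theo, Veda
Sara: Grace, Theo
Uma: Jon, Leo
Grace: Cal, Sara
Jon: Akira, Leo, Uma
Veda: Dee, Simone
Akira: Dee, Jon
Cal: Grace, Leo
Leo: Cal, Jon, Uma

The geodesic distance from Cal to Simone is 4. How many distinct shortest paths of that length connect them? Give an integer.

The shortest distance is 4, and the only length-4 path is Cal–Grace–Sara–Theo–Simone. So there is exactly 1 shortest path.

1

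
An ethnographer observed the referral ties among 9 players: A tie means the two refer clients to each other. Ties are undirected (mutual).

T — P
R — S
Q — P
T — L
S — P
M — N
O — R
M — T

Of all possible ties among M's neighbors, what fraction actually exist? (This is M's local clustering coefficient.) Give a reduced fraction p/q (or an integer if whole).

0

M's neighbors: N and T (k = 2).
Possible neighbor pairs: C(2,2) = 1. Edges among them: none → e = 0.
Clustering(M) = 0/1.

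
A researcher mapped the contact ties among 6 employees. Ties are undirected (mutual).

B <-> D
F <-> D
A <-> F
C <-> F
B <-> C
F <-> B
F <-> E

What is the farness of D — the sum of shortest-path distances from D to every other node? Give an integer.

8

Distances from D: A:2, B:1, C:2, E:2, F:1.
Sum = 2 + 1 + 2 + 2 + 1 = 8.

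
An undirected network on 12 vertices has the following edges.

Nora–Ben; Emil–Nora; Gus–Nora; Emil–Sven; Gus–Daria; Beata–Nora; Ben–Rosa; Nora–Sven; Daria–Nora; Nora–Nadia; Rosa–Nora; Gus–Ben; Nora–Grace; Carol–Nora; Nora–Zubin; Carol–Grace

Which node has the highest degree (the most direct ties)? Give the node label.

Degrees — Beata:1, Ben:3, Carol:2, Daria:2, Emil:2, Grace:2, Gus:3, Nadia:1, Nora:11, Rosa:2, Sven:2, Zubin:1.
The maximum is 11, attained only by Nora.

Nora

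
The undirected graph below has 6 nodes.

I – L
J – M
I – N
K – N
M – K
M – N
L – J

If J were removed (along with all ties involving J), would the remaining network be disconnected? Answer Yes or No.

No

Even without J, every remaining node can still reach every other (the residual graph is connected), so J is not a cut vertex.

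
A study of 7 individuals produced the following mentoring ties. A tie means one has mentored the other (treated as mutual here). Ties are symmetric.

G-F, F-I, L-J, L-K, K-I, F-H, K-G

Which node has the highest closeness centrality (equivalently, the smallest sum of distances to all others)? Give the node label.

Farness (sum of distances to all others) for each node — F:12, G:11, H:17, I:11, J:18, K:10, L:13.
The smallest farness is 10, for K, so K has the highest closeness.

K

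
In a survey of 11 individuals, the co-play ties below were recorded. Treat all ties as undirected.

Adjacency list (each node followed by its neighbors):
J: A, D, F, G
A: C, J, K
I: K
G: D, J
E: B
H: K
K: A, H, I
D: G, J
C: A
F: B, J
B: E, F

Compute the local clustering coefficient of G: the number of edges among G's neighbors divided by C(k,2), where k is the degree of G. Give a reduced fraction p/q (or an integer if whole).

1

G's neighbors: D and J (k = 2).
Possible neighbor pairs: C(2,2) = 1. Edges among them: D–J → e = 1.
Clustering(G) = 1/1.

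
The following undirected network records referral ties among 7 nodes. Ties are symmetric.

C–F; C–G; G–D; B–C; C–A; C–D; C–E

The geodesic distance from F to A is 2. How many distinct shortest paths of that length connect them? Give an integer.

The shortest distance is 2, and the only length-2 path is F–C–A. So there is exactly 1 shortest path.

1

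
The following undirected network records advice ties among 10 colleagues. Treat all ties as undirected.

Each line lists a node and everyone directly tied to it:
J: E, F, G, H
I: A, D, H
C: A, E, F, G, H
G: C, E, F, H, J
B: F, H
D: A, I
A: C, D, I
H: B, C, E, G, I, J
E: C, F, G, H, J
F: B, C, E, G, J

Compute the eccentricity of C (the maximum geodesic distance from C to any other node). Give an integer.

Distances from C: A:1, B:2, D:2, E:1, F:1, G:1, H:1, I:2, J:2.
The largest is 2 (to J, B, I, and D), so the eccentricity of C is 2.

2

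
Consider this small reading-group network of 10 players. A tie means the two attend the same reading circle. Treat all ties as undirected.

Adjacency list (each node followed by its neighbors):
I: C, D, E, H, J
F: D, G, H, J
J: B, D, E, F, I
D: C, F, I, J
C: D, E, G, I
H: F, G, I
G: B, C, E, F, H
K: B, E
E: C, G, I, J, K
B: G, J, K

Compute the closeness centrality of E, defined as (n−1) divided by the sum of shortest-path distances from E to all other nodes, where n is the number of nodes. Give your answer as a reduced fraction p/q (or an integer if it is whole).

Distances from E: B:2, C:1, D:2, F:2, G:1, H:2, I:1, J:1, K:1. Sum = 13.
n = 10, so closeness = 9/13.

9/13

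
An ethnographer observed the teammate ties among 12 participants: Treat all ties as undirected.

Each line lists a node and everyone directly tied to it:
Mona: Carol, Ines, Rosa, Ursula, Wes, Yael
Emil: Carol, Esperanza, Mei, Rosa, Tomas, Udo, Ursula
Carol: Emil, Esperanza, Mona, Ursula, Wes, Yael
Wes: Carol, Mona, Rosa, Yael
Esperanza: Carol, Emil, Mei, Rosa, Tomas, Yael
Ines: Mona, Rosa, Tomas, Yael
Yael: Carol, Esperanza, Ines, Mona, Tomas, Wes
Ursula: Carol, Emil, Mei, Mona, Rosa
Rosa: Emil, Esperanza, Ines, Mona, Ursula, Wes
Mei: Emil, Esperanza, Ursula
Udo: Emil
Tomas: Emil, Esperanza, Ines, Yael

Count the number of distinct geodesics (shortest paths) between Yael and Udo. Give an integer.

3

The shortest distance is 3. The length-3 paths are: Yael–Carol–Emil–Udo; Yael–Tomas–Emil–Udo; Yael–Esperanza–Emil–Udo.
That gives 3 distinct shortest paths.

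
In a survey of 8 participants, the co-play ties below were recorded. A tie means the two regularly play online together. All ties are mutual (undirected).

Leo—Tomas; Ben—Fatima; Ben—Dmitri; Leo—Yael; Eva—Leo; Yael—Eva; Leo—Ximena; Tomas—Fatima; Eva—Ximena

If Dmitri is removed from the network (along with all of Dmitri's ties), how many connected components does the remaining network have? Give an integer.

Dmitri's neighbors (Ben) remain reachable from one another through other ties, so the rest of the network stays in one piece.

1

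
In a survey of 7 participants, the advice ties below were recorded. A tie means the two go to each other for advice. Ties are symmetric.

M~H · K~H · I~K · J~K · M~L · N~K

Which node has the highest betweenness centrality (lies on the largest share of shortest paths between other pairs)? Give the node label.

Unnormalized betweenness of each node: H:8, I:0, J:0, K:12, L:0, M:5, N:0.
K has the largest value, 12, making it the main broker — the node through which the most shortest paths run.

K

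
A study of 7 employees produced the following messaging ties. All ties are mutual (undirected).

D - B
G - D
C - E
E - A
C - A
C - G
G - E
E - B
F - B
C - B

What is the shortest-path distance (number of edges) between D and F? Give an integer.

2

One shortest route is D – B – F, which uses 2 edges, and D and F are not directly tied, so nothing shorter exists. So d(D,F) = 2.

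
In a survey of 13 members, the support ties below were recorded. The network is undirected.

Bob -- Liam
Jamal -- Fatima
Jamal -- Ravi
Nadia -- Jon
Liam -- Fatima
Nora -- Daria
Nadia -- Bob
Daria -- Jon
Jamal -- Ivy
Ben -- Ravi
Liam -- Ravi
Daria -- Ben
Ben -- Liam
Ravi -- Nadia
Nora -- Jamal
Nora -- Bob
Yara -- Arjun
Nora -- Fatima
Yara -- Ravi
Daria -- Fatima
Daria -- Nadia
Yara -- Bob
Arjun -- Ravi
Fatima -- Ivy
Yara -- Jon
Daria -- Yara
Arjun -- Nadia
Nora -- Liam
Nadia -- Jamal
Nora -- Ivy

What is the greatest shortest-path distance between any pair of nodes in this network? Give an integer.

3

Eccentricity of each node (its greatest distance to any other): Arjun:3, Ben:3, Bob:2, Daria:2, Fatima:3, Ivy:3, Jamal:2, Jon:3, Liam:3, Nadia:2, Nora:3, Ravi:2, Yara:3.
The maximum eccentricity is 3, realized for instance by the pair Fatima–Arjun via Fatima – Daria – Nadia – Arjun. So the diameter is 3.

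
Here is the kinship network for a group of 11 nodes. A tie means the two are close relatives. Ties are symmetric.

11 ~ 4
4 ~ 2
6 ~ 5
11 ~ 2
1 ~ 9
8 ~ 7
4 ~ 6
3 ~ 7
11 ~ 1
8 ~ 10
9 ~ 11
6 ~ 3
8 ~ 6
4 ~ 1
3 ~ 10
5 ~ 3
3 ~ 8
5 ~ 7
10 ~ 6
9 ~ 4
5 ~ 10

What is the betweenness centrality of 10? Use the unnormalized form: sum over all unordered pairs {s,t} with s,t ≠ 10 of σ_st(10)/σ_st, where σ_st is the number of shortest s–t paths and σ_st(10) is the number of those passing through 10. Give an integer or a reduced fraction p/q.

1/4

Pairs whose geodesics pass through 10 — 8–5: 1/4.
All other pairs contribute 0.
Summing the contributions gives betweenness(10) = 1/4.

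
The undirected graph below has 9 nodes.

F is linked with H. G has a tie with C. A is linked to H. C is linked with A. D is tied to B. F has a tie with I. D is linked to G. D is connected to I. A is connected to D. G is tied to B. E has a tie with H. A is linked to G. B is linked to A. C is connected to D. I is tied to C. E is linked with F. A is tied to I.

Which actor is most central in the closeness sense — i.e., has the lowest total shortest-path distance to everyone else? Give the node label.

Farness (sum of distances to all others) for each node — A:10, B:15, C:13, D:12, E:18, F:15, G:14, H:13, I:12.
The smallest farness is 10, for A, so A has the highest closeness.

A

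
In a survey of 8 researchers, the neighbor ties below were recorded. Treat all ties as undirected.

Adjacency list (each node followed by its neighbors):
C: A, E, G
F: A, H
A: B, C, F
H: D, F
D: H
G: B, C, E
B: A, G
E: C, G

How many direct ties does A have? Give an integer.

3

A is directly tied to B, C, and F. That is 3 neighbors, so the degree of A is 3.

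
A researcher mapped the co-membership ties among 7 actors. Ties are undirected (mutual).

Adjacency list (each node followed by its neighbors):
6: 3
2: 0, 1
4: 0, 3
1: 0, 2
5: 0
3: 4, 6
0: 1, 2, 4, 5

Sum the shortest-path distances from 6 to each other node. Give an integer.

Distances from 6: 0:3, 1:4, 2:4, 3:1, 4:2, 5:4.
Sum = 3 + 4 + 4 + 1 + 2 + 4 = 18.

18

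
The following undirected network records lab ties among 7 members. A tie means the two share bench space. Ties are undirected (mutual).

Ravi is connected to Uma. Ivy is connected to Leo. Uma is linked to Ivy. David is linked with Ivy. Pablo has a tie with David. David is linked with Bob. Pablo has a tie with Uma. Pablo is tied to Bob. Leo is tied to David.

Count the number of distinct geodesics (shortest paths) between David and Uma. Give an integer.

2

The shortest distance is 2. The length-2 paths are: David–Pablo–Uma; David–Ivy–Uma.
That gives 2 distinct shortest paths.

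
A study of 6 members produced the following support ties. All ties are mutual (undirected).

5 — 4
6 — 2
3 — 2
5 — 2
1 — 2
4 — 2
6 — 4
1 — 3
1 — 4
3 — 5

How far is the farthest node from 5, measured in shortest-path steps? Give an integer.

Distances from 5: 1:2, 2:1, 3:1, 4:1, 6:2.
The largest is 2 (to 6 and 1), so the eccentricity of 5 is 2.

2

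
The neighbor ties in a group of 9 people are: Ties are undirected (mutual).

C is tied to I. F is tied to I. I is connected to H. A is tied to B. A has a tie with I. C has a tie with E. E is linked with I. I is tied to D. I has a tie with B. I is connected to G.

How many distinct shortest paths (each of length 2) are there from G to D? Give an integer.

The shortest distance is 2, and the only length-2 path is G–I–D. So there is exactly 1 shortest path.

1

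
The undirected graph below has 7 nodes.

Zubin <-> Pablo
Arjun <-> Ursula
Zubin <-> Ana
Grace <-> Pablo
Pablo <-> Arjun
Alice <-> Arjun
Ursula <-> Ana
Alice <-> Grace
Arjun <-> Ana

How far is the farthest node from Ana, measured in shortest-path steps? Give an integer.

3

Distances from Ana: Alice:2, Arjun:1, Grace:3, Pablo:2, Ursula:1, Zubin:1.
The largest is 3 (to Grace), so the eccentricity of Ana is 3.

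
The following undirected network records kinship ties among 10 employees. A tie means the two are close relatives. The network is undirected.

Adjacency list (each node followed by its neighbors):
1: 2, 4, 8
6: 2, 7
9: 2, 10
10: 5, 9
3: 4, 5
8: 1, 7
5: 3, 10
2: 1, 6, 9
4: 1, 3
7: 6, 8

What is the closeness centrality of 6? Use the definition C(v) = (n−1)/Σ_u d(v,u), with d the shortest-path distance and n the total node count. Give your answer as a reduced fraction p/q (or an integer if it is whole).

9/22

Distances from 6: 1:2, 2:1, 3:4, 4:3, 5:4, 7:1, 8:2, 9:2, 10:3. Sum = 22.
n = 10, so closeness = 9/22.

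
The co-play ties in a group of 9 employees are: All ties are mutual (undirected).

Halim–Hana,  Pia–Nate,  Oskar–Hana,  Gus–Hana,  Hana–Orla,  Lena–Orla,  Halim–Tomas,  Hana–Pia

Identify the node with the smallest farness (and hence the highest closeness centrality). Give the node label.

Hana

Farness (sum of distances to all others) for each node — Gus:18, Halim:16, Hana:11, Lena:23, Nate:23, Orla:16, Oskar:18, Pia:16, Tomas:23.
The smallest farness is 11, for Hana, so Hana has the highest closeness.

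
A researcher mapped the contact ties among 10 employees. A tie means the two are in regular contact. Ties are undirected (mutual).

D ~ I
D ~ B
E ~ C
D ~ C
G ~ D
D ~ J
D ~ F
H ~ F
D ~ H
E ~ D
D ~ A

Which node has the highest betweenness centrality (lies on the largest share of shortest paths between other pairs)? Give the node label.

D

Unnormalized betweenness of each node: A:0, B:0, C:0, D:34, E:0, F:0, G:0, H:0, I:0, J:0.
D has the largest value, 34, making it the main broker — the node through which the most shortest paths run.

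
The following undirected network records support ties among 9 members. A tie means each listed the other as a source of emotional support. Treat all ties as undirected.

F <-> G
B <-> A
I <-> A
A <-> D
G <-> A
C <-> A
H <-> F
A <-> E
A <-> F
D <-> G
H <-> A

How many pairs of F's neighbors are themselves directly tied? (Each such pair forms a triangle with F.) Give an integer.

2

F's neighbors: A, G, and H.
Neighbor pairs that are themselves tied: F–A–G; F–A–H. Each forms one triangle with F, for 2 in total.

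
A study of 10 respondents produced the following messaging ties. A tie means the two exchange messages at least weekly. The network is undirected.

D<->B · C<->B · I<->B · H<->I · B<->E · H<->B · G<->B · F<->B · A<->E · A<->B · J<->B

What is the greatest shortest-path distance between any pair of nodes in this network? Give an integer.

2

Eccentricity of each node (its greatest distance to any other): A:2, B:1, C:2, D:2, E:2, F:2, G:2, H:2, I:2, J:2.
The maximum eccentricity is 2, realized for instance by the pair G–E via G – B – E. So the diameter is 2.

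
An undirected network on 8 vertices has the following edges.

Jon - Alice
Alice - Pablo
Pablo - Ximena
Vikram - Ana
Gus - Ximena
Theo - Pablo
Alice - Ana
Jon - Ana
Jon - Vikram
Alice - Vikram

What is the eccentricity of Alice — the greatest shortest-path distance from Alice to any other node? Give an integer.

3

Distances from Alice: Ana:1, Gus:3, Jon:1, Pablo:1, Theo:2, Vikram:1, Ximena:2.
The largest is 3 (to Gus), so the eccentricity of Alice is 3.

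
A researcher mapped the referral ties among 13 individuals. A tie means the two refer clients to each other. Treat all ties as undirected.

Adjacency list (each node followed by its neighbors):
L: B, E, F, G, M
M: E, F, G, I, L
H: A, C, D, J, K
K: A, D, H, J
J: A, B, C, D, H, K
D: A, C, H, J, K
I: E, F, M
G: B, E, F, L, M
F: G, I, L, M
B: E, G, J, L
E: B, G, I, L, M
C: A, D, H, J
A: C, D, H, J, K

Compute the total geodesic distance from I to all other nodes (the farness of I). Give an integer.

32

Distances from I: A:4, B:2, C:4, D:4, E:1, F:1, G:2, H:4, J:3, K:4, L:2, M:1.
Sum = 4 + 2 + 4 + 4 + 1 + 1 + 2 + 4 + 3 + 4 + 2 + 1 = 32.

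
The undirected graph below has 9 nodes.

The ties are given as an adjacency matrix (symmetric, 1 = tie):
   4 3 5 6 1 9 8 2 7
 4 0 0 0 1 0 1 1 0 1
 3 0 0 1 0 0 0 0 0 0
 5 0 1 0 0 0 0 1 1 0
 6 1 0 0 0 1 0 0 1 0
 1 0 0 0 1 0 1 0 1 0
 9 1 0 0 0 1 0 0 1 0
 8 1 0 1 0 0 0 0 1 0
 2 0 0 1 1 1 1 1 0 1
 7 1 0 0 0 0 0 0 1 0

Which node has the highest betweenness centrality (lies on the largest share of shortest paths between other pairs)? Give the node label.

2

Unnormalized betweenness of each node: 1:1/3, 2:77/6, 3:0, 4:17/6, 5:7, 6:3/4, 7:1/4, 8:9/4, 9:3/4.
2 has the largest value, 77/6, making it the main broker — the node through which the most shortest paths run.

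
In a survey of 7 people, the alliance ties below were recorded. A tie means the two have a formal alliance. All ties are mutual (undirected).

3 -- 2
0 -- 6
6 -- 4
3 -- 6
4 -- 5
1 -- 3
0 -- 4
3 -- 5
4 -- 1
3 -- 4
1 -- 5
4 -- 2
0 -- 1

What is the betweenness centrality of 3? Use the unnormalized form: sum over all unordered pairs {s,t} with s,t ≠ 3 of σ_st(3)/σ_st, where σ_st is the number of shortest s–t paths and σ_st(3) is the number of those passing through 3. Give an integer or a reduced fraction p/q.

Pairs whose geodesics pass through 3 — 1–2: 1/2; 1–6: 1/3; 2–6: 1/2; 2–5: 1/2; 6–5: 1/2.
All other pairs contribute 0.
Summing the contributions gives betweenness(3) = 7/3.

7/3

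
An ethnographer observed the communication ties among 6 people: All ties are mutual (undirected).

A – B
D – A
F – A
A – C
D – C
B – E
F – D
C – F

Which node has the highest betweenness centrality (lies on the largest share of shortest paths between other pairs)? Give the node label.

Unnormalized betweenness of each node: A:6, B:4, C:0, D:0, E:0, F:0.
A has the largest value, 6, making it the main broker — the node through which the most shortest paths run.

A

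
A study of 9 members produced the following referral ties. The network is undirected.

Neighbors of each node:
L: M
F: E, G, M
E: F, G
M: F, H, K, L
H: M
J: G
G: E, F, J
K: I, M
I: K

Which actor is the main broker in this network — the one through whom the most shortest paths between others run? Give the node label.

M

Unnormalized betweenness of each node: E:0, F:15, G:7, H:0, I:0, J:0, K:7, L:0, M:21.
M has the largest value, 21, making it the main broker — the node through which the most shortest paths run.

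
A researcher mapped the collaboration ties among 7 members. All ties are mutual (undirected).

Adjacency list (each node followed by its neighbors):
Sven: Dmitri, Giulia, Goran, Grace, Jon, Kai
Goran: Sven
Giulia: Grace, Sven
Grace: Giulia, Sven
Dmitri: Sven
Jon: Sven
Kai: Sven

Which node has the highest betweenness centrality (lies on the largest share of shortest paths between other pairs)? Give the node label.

Sven

Unnormalized betweenness of each node: Dmitri:0, Giulia:0, Goran:0, Grace:0, Jon:0, Kai:0, Sven:14.
Sven has the largest value, 14, making it the main broker — the node through which the most shortest paths run.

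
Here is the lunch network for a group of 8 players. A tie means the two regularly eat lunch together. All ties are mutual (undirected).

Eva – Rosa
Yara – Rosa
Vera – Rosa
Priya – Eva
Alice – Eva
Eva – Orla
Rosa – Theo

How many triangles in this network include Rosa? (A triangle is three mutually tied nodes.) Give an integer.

Rosa's neighbors are Eva, Theo, Vera, and Yara, but none of them are tied to each other, so no triangle contains Rosa.

0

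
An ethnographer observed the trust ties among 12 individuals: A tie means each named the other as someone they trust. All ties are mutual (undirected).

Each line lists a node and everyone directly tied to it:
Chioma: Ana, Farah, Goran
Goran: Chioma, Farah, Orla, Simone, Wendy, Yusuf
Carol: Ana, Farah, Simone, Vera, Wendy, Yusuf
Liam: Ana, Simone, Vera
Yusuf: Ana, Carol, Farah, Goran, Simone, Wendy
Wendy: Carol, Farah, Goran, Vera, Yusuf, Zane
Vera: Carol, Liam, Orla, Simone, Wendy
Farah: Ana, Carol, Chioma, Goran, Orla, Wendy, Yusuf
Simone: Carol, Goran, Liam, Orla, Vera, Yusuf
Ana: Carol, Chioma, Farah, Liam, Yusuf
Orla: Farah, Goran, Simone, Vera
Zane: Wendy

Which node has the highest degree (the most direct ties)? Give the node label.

Farah

Degrees — Ana:5, Carol:6, Chioma:3, Farah:7, Goran:6, Liam:3, Orla:4, Simone:6, Vera:5, Wendy:6, Yusuf:6, Zane:1.
The maximum is 7, attained only by Farah.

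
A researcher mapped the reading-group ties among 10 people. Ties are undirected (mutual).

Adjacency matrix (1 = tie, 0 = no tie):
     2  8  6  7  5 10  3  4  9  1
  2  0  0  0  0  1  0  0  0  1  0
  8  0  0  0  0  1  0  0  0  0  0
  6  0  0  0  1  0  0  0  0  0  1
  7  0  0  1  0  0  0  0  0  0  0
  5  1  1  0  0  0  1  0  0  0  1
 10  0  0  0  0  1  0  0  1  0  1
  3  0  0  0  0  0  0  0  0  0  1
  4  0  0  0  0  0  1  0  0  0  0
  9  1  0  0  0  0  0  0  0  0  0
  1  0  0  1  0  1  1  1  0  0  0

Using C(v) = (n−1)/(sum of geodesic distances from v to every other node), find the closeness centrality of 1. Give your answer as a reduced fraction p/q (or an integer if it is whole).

Distances from 1: 2:2, 3:1, 4:2, 5:1, 6:1, 7:2, 8:2, 9:3, 10:1. Sum = 15.
n = 10, so closeness = 9/15 = 3/5.

3/5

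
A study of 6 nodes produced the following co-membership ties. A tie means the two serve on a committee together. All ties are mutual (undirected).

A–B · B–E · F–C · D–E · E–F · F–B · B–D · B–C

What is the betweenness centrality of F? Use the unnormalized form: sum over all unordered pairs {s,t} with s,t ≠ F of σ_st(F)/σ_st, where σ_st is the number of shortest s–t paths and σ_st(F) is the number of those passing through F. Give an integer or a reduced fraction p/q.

Pairs whose geodesics pass through F — C–E: 1/2.
All other pairs contribute 0.
Summing the contributions gives betweenness(F) = 1/2.

1/2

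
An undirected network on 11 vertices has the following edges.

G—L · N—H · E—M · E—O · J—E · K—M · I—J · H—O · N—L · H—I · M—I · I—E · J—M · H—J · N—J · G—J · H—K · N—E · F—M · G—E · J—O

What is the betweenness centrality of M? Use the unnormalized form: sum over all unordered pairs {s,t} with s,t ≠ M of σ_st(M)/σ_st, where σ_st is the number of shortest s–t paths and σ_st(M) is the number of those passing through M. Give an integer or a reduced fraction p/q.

Pairs whose geodesics pass through M — I–K: 1/2; I–F: 1; K–E: 1; K–J: 1/2; K–F: 1; K–G: 2/3; E–F: 1; N–F: 2/2; O–F: 2/2; H–F: 3/3; J–F: 1; L–F: 4/4; F–G: 2/2.
All other pairs contribute 0.
Summing the contributions gives betweenness(M) = 35/3.

35/3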